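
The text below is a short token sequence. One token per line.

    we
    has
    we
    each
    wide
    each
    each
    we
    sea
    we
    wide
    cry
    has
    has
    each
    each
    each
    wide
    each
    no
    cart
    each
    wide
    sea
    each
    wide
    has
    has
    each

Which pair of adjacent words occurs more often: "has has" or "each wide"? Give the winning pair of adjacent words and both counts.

"each wide" (4 vs 2)

"has has": 2 occurrences
"each wide": 4 occurrences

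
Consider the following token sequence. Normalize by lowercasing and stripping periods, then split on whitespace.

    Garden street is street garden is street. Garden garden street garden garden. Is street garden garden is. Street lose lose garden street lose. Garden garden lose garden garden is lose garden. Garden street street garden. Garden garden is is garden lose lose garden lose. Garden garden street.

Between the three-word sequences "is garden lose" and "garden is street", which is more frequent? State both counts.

"garden is street" (3 vs 1)

"is garden lose": 1 occurrence
"garden is street": 3 occurrences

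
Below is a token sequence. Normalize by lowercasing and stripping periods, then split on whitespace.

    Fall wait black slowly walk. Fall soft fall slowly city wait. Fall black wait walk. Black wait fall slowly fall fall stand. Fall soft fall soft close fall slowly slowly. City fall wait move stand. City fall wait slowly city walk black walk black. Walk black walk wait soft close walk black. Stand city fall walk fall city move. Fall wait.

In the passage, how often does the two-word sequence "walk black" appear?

5

Scanning the 60 overlapping bigram windows for "walk black":
  position 15–16: walk black
  position 41–42: walk black
  position 43–44: walk black
  position 45–46: walk black
  position 51–52: walk black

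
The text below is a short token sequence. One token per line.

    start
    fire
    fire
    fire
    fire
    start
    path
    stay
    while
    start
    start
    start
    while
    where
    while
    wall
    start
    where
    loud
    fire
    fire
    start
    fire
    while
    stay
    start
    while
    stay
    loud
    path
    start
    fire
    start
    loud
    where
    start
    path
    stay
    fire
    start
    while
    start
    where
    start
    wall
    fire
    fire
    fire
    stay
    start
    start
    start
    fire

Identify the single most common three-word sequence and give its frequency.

Trigram frequencies (highest first):
  fire fire fire: 3
  fire fire start: 2
  start path stay: 2
  start start start: 2
  start fire fire: 1
  fire start path: 1
  … (40 more, each ≤ 1)

"fire fire fire", 3 times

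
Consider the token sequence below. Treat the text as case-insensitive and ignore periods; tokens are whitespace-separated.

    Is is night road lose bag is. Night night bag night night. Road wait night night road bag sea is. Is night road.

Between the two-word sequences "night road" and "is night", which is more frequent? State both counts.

"night road" (4 vs 3)

"night road": 4 occurrences
"is night": 3 occurrences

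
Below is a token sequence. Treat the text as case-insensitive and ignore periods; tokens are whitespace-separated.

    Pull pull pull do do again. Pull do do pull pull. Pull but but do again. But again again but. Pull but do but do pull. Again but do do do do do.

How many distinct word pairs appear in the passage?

33 tokens → 32 bigram windows in total.
Repeated bigrams (each contributes count−1 duplicates):
  do do: 6
  but do: 4
  pull pull: 4
  again but: 3
  do again: 2
  do pull: 2
  pull but: 2
  pull do: 2
17 duplicate windows → 32 − 17 = 15 distinct.

15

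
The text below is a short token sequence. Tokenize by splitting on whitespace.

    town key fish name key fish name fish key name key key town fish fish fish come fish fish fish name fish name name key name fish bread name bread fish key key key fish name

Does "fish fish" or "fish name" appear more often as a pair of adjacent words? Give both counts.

"fish name" (5 vs 4)

"fish fish": 4 occurrences
"fish name": 5 occurrences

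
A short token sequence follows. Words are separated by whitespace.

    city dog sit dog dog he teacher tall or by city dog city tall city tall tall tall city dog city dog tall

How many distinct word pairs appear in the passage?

23 tokens → 22 bigram windows in total.
Repeated bigrams (each contributes count−1 duplicates):
  city dog: 4
  city tall: 2
  dog city: 2
  tall city: 2
  tall tall: 2
7 duplicate windows → 22 − 7 = 15 distinct.

15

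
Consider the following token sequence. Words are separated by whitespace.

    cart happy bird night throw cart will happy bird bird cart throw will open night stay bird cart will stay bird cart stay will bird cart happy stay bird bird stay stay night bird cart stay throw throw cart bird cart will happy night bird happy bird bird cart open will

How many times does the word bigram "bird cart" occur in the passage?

7

Scanning the 50 overlapping bigram windows for "bird cart":
  position 10–11: bird cart
  position 17–18: bird cart
  position 21–22: bird cart
  position 25–26: bird cart
  position 34–35: bird cart
  position 40–41: bird cart
  position 48–49: bird cart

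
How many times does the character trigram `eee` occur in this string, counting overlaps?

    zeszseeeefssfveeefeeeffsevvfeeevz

5

Sliding a length-3 window over the 33 characters (31 positions):
  position 6–8: eee
  position 7–9: eee
  position 15–17: eee
  position 19–21: eee
  position 29–31: eee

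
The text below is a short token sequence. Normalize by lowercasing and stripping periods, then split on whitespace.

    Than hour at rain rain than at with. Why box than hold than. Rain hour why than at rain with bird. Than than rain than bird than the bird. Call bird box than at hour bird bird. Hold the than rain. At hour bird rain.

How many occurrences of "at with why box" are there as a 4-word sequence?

Scanning the 42 overlapping 4-gram windows for "at with why box":
  position 7–10: at with why box

1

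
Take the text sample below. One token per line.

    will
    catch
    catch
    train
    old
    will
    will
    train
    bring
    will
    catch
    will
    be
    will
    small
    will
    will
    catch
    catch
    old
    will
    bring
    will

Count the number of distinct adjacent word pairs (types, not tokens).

23 tokens → 22 bigram windows in total.
Repeated bigrams (each contributes count−1 duplicates):
  will catch: 3
  bring will: 2
  catch catch: 2
  old will: 2
  will will: 2
6 duplicate windows → 22 − 6 = 16 distinct.

16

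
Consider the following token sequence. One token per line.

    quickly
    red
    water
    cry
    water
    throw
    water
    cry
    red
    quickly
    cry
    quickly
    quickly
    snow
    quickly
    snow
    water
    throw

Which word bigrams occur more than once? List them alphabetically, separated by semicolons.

Bigram counts meeting the condition (more than once):
  quickly snow: 2
  water cry: 2
  water throw: 2

quickly snow; water cry; water throw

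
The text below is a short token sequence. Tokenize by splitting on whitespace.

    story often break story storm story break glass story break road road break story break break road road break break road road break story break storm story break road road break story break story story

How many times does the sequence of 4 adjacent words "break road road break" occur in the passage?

Scanning the 32 overlapping 4-gram windows for "break road road break":
  position 10–13: break road road break
  position 16–19: break road road break
  position 20–23: break road road break
  position 28–31: break road road break

4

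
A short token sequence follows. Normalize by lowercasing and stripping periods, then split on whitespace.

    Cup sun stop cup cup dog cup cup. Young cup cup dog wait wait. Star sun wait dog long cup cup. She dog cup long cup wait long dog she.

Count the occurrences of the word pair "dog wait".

1

Scanning the 29 overlapping bigram windows for "dog wait":
  position 12–13: dog wait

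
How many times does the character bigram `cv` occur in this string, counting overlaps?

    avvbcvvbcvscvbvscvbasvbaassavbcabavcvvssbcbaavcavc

Sliding a length-2 window over the 50 characters (49 positions):
  position 5–6: cv
  position 9–10: cv
  position 12–13: cv
  position 17–18: cv
  position 36–37: cv

5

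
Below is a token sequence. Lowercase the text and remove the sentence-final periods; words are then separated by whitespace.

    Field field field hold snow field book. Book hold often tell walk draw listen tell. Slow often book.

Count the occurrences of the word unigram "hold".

Scanning the 18 tokens for "hold":
  position 4: hold
  position 9: hold

2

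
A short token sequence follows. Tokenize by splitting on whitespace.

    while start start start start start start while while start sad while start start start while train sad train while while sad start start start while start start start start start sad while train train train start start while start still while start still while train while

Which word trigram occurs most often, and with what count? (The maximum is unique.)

"start start start", 9 times

Trigram frequencies (highest first):
  start start start: 9
  start start while: 4
  while start start: 3
  start sad while: 2
  start while start: 2
  while start still: 2
  … (22 more, each ≤ 2)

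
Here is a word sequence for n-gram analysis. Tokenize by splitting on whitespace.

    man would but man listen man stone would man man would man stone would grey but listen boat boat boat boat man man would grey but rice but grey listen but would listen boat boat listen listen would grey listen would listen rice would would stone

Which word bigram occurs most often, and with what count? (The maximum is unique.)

"boat boat", 4 times

Bigram frequencies (highest first):
  boat boat: 4
  man would: 3
  would grey: 3
  man stone: 2
  stone would: 2
  would man: 2
  … (23 more, each ≤ 2)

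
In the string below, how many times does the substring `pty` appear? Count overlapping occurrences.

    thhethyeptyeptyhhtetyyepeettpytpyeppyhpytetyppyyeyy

2

Sliding a length-3 window over the 51 characters (49 positions):
  position 9–11: pty
  position 13–15: pty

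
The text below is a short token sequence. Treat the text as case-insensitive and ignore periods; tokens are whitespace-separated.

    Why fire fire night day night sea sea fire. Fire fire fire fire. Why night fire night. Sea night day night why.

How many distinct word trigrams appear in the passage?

17

22 tokens → 20 trigram windows in total.
Repeated trigrams (each contributes count−1 duplicates):
  fire fire fire: 3
  night day night: 2
3 duplicate windows → 20 − 3 = 17 distinct.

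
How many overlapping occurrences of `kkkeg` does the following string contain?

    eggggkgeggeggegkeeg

0

Sliding a length-5 window over the 19 characters (15 positions):
  (no match at any position)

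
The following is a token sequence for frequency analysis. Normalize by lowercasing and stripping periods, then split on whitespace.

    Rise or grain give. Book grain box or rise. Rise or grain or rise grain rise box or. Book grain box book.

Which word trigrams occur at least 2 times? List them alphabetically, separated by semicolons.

book grain box; rise or grain

Trigram counts meeting the condition (at least 2 times):
  book grain box: 2
  rise or grain: 2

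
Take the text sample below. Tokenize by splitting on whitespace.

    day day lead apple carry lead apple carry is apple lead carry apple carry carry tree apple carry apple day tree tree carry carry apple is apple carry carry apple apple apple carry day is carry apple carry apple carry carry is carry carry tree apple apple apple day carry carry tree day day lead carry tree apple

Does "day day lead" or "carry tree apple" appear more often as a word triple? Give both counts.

"day day lead": 2 occurrences
"carry tree apple": 3 occurrences

"carry tree apple" (3 vs 2)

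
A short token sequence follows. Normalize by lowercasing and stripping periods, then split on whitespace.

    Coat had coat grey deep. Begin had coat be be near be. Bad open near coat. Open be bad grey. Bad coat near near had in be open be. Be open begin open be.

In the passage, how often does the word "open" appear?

Scanning the 34 tokens for "open":
  position 14: open
  position 17: open
  position 28: open
  position 31: open
  position 33: open

5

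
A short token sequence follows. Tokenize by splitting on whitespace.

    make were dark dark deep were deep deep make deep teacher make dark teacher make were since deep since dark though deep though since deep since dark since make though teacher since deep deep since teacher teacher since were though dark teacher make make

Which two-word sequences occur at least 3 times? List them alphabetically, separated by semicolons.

deep since; since deep; teacher make

Bigram counts meeting the condition (at least 3 times):
  deep since: 3
  since deep: 3
  teacher make: 3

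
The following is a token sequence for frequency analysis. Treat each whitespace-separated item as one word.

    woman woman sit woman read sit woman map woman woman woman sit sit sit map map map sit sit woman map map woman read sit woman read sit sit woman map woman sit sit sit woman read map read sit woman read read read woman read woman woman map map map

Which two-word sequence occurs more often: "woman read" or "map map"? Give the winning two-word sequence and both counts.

"woman read": 6 occurrences
"map map": 5 occurrences

"woman read" (6 vs 5)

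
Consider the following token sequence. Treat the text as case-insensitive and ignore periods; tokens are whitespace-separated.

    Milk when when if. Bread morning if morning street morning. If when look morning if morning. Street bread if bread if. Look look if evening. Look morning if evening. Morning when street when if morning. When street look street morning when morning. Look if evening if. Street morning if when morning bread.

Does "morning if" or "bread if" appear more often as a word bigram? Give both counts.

"morning if" (5 vs 2)

"morning if": 5 occurrences
"bread if": 2 occurrences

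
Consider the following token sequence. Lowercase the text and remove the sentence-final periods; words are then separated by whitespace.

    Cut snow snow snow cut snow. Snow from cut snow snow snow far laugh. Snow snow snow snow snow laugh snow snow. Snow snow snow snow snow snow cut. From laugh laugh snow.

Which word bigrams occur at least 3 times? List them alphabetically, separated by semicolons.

cut snow; laugh snow; snow snow

Bigram counts meeting the condition (at least 3 times):
  cut snow: 3
  laugh snow: 3
  snow snow: 16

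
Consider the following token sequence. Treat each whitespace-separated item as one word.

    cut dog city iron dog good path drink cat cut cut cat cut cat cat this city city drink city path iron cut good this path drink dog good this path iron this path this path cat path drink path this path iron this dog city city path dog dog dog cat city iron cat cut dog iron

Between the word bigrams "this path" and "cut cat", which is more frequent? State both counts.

"this path" (5 vs 2)

"this path": 5 occurrences
"cut cat": 2 occurrences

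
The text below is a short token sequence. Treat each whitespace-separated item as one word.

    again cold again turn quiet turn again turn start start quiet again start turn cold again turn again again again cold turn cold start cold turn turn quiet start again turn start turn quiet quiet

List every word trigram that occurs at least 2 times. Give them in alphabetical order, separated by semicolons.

Trigram counts meeting the condition (at least 2 times):
  again turn start: 2
  cold again turn: 2

again turn start; cold again turn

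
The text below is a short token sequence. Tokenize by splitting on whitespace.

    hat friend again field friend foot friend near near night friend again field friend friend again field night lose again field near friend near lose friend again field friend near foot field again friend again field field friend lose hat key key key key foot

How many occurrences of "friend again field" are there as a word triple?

5

Scanning the 43 overlapping trigram windows for "friend again field":
  position 2–4: friend again field
  position 11–13: friend again field
  position 15–17: friend again field
  position 26–28: friend again field
  position 34–36: friend again field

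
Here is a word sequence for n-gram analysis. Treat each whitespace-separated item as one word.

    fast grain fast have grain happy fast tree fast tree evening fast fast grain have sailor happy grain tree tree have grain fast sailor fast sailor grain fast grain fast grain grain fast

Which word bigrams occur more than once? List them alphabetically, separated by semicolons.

Bigram counts meeting the condition (more than once):
  fast grain: 4
  fast sailor: 2
  fast tree: 2
  grain fast: 5
  have grain: 2

fast grain; fast sailor; fast tree; grain fast; have grain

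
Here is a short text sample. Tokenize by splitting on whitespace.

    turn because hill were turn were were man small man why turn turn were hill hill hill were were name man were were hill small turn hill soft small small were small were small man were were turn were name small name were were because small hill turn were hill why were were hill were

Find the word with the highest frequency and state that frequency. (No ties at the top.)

"were", 19 times

Unigram frequencies (highest first):
  were: 19
  hill: 9
  small: 8
  turn: 7
  man: 4
  name: 3
  … (3 more, each ≤ 2)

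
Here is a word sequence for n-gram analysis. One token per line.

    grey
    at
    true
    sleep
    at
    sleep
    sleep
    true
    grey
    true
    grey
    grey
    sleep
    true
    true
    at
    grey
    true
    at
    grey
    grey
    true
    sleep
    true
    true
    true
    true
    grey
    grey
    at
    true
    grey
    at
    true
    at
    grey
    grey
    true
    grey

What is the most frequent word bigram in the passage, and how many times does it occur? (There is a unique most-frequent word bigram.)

Bigram frequencies (highest first):
  true grey: 5
  grey true: 4
  grey grey: 4
  true true: 4
  grey at: 3
  at true: 3
  … (8 more, each ≤ 3)

"true grey", 5 times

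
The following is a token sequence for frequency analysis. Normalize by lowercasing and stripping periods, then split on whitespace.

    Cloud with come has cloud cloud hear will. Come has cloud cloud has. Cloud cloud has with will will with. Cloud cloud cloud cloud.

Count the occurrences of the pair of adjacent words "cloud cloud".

6

Scanning the 23 overlapping bigram windows for "cloud cloud":
  position 5–6: cloud cloud
  position 11–12: cloud cloud
  position 14–15: cloud cloud
  position 21–22: cloud cloud
  position 22–23: cloud cloud
  position 23–24: cloud cloud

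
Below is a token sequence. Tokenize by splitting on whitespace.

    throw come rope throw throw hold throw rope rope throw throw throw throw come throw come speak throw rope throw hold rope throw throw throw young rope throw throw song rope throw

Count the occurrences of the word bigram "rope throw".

6

Scanning the 31 overlapping bigram windows for "rope throw":
  position 3–4: rope throw
  position 9–10: rope throw
  position 19–20: rope throw
  position 22–23: rope throw
  position 27–28: rope throw
  position 31–32: rope throw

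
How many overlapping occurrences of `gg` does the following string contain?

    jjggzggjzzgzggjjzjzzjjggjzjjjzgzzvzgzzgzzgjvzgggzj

6

Sliding a length-2 window over the 50 characters (49 positions):
  position 3–4: gg
  position 6–7: gg
  position 13–14: gg
  position 23–24: gg
  position 46–47: gg
  position 47–48: gg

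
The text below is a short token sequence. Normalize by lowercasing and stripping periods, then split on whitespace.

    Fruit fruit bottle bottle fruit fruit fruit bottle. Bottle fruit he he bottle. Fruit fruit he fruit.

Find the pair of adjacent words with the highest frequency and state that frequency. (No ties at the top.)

Bigram frequencies (highest first):
  fruit fruit: 4
  bottle fruit: 3
  fruit bottle: 2
  bottle bottle: 2
  fruit he: 2
  he he: 1
  … (2 more, each ≤ 1)

"fruit fruit", 4 times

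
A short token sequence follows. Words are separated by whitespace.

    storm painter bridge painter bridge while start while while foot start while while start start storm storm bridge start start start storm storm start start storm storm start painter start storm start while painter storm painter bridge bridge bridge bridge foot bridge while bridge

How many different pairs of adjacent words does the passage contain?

23

44 tokens → 43 bigram windows in total.
Repeated bigrams (each contributes count−1 duplicates):
  start start: 4
  start storm: 4
  bridge bridge: 3
  painter bridge: 3
  start while: 3
  storm start: 3
  storm storm: 3
  bridge while: 2
  … (3 more repeated)
20 duplicate windows → 43 − 20 = 23 distinct.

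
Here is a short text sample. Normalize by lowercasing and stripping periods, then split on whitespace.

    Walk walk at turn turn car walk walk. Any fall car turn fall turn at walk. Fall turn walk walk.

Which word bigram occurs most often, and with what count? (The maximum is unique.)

"walk walk", 3 times

Bigram frequencies (highest first):
  walk walk: 3
  fall turn: 2
  walk at: 1
  at turn: 1
  turn turn: 1
  turn car: 1
  … (10 more, each ≤ 1)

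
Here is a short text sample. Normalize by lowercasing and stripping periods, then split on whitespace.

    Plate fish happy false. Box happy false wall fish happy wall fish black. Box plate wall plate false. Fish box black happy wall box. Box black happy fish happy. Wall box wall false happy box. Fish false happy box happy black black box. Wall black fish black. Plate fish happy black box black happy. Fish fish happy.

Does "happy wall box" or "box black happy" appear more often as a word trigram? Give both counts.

"happy wall box": 2 occurrences
"box black happy": 3 occurrences

"box black happy" (3 vs 2)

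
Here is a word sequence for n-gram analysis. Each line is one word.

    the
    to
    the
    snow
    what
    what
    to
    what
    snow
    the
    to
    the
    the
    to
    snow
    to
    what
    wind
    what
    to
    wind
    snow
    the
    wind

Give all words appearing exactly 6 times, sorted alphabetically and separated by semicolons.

the; to

Unigram counts meeting the condition (exactly 6 times):
  the: 6
  to: 6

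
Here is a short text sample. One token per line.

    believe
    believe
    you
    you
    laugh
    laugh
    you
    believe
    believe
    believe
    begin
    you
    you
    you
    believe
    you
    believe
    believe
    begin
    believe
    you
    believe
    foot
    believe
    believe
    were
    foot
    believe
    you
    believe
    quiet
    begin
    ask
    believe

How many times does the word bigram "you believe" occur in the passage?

5

Scanning the 33 overlapping bigram windows for "you believe":
  position 7–8: you believe
  position 14–15: you believe
  position 16–17: you believe
  position 21–22: you believe
  position 29–30: you believe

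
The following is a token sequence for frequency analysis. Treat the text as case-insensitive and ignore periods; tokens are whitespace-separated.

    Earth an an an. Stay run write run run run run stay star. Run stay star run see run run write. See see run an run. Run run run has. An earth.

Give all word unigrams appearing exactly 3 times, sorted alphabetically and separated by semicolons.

see; stay

Unigram counts meeting the condition (exactly 3 times):
  see: 3
  stay: 3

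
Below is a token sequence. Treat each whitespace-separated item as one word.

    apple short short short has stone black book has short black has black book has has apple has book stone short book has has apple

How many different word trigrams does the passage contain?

20

25 tokens → 23 trigram windows in total.
Repeated trigrams (each contributes count−1 duplicates):
  black book has: 2
  book has has: 2
  has has apple: 2
3 duplicate windows → 23 − 3 = 20 distinct.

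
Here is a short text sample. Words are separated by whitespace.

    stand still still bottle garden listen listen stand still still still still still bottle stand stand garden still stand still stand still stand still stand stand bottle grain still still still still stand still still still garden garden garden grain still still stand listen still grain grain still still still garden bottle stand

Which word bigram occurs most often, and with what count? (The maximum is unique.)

Bigram frequencies (highest first):
  still still: 13
  stand still: 6
  still stand: 6
  grain still: 3
  still bottle: 2
  bottle stand: 2
  … (17 more, each ≤ 2)

"still still", 13 times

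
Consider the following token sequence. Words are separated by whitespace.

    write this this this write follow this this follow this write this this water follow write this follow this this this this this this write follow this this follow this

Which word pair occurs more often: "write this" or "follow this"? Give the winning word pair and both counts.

"write this": 3 occurrences
"follow this": 5 occurrences

"follow this" (5 vs 3)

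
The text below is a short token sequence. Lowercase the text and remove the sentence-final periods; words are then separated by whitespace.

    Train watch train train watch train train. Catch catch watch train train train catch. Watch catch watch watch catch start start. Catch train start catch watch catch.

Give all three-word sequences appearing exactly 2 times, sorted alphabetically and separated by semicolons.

Trigram counts meeting the condition (exactly 2 times):
  catch watch catch: 2
  train train catch: 2
  train watch train: 2

catch watch catch; train train catch; train watch train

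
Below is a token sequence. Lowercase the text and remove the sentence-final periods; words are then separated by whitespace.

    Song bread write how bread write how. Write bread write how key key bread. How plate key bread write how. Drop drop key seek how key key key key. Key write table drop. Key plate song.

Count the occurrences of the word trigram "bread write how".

4

Scanning the 34 overlapping trigram windows for "bread write how":
  position 2–4: bread write how
  position 5–7: bread write how
  position 9–11: bread write how
  position 18–20: bread write how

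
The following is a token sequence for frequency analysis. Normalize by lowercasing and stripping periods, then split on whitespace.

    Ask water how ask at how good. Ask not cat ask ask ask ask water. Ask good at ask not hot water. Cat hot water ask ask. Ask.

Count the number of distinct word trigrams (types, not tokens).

24

28 tokens → 26 trigram windows in total.
Repeated trigrams (each contributes count−1 duplicates):
  ask ask ask: 3
2 duplicate windows → 26 − 2 = 24 distinct.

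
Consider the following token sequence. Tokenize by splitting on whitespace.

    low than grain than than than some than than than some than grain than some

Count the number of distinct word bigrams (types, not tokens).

6

15 tokens → 14 bigram windows in total.
Repeated bigrams (each contributes count−1 duplicates):
  than than: 4
  than some: 3
  grain than: 2
  some than: 2
  than grain: 2
8 duplicate windows → 14 − 8 = 6 distinct.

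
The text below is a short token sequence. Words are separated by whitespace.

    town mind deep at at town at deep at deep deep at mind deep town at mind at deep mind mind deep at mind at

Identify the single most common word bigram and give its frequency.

"deep at", 4 times

Bigram frequencies (highest first):
  deep at: 4
  mind deep: 3
  at deep: 3
  at mind: 3
  town at: 2
  mind at: 2
  … (7 more, each ≤ 1)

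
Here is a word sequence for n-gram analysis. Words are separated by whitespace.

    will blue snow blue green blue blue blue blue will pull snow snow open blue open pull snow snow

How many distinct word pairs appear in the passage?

14

19 tokens → 18 bigram windows in total.
Repeated bigrams (each contributes count−1 duplicates):
  blue blue: 3
  pull snow: 2
  snow snow: 2
4 duplicate windows → 18 − 4 = 14 distinct.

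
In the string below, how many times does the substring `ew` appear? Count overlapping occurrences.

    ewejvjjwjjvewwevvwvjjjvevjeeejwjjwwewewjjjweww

Sliding a length-2 window over the 46 characters (45 positions):
  position 1–2: ew
  position 12–13: ew
  position 36–37: ew
  position 38–39: ew
  position 44–45: ew

5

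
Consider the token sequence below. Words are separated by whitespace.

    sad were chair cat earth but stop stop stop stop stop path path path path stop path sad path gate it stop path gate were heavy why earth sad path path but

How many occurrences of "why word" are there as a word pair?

Scanning the 31 overlapping bigram windows for "why word":
  (none found)

0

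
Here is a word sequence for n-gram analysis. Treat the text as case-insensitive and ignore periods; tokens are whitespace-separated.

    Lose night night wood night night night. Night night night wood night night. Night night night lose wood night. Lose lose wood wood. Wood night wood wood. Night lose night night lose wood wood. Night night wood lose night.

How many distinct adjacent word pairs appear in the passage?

39 tokens → 38 bigram windows in total.
Repeated bigrams (each contributes count−1 duplicates):
  night night: 12
  wood night: 6
  night lose: 4
  night wood: 4
  wood wood: 4
  lose night: 3
  lose wood: 3
29 duplicate windows → 38 − 29 = 9 distinct.

9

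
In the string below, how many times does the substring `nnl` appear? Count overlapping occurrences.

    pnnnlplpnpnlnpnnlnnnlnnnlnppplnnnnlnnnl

6

Sliding a length-3 window over the 39 characters (37 positions):
  position 3–5: nnl
  position 15–17: nnl
  position 19–21: nnl
  position 23–25: nnl
  position 33–35: nnl
  position 37–39: nnl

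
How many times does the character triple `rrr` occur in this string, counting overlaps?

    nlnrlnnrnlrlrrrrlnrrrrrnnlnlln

Sliding a length-3 window over the 30 characters (28 positions):
  position 13–15: rrr
  position 14–16: rrr
  position 19–21: rrr
  position 20–22: rrr
  position 21–23: rrr

5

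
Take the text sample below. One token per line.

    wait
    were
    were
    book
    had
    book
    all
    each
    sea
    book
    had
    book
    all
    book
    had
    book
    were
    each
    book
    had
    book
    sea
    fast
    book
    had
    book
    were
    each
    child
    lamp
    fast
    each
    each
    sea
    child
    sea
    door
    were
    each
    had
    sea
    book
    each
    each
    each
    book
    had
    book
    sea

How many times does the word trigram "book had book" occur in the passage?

Scanning the 47 overlapping trigram windows for "book had book":
  position 4–6: book had book
  position 10–12: book had book
  position 14–16: book had book
  position 19–21: book had book
  position 24–26: book had book
  position 46–48: book had book

6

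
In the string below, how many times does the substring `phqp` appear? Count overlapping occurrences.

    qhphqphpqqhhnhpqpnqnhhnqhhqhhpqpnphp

1

Sliding a length-4 window over the 36 characters (33 positions):
  position 3–6: phqp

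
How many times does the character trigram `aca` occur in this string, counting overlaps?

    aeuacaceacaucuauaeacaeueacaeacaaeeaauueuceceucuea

Sliding a length-3 window over the 49 characters (47 positions):
  position 4–6: aca
  position 9–11: aca
  position 19–21: aca
  position 25–27: aca
  position 29–31: aca

5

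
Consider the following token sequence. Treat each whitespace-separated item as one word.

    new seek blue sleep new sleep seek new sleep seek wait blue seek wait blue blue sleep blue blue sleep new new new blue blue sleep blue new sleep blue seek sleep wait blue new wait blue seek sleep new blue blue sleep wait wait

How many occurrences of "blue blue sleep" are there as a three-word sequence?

Scanning the 43 overlapping trigram windows for "blue blue sleep":
  position 15–17: blue blue sleep
  position 18–20: blue blue sleep
  position 24–26: blue blue sleep
  position 41–43: blue blue sleep

4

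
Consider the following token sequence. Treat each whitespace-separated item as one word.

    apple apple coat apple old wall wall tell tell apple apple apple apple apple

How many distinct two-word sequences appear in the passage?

14 tokens → 13 bigram windows in total.
Repeated bigrams (each contributes count−1 duplicates):
  apple apple: 5
4 duplicate windows → 13 − 4 = 9 distinct.

9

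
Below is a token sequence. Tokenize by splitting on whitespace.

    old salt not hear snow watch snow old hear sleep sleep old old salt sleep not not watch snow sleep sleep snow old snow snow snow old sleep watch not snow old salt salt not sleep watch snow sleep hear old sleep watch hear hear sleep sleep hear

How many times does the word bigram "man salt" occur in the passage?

Scanning the 47 overlapping bigram windows for "man salt":
  (none found)

0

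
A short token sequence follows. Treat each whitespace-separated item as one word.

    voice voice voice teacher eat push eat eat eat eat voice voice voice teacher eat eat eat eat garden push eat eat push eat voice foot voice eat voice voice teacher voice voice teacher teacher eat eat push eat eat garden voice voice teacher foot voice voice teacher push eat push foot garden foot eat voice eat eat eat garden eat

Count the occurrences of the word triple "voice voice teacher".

6

Scanning the 59 overlapping trigram windows for "voice voice teacher":
  position 2–4: voice voice teacher
  position 12–14: voice voice teacher
  position 29–31: voice voice teacher
  position 32–34: voice voice teacher
  position 42–44: voice voice teacher
  position 46–48: voice voice teacher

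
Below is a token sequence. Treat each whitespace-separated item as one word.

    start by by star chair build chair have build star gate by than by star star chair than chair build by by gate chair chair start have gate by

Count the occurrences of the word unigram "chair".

6

Scanning the 29 tokens for "chair":
  position 5: chair
  position 7: chair
  position 17: chair
  position 19: chair
  position 24: chair
  position 25: chair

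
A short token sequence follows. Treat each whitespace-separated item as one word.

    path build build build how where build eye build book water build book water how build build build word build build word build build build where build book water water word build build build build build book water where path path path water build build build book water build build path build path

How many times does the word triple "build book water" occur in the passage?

Scanning the 51 overlapping trigram windows for "build book water":
  position 9–11: build book water
  position 12–14: build book water
  position 27–29: build book water
  position 36–38: build book water
  position 46–48: build book water

5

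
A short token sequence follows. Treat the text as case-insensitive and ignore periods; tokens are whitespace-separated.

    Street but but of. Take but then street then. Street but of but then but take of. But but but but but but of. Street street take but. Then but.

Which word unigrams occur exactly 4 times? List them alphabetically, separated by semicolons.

of; then

Unigram counts meeting the condition (exactly 4 times):
  of: 4
  then: 4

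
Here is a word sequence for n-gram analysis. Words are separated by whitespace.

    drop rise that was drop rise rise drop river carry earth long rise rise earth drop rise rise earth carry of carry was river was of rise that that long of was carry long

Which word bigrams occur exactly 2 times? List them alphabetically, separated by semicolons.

rise earth; rise that

Bigram counts meeting the condition (exactly 2 times):
  rise earth: 2
  rise that: 2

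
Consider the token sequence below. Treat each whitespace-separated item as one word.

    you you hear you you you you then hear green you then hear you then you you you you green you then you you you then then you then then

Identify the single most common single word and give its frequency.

Unigram frequencies (highest first):
  you: 17
  then: 8
  hear: 3
  green: 2

"you", 17 times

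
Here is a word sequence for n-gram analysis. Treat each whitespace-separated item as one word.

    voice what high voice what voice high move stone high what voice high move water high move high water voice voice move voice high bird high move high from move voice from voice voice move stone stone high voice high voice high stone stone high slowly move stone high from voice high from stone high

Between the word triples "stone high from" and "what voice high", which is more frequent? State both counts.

"stone high from": 1 occurrence
"what voice high": 2 occurrences

"what voice high" (2 vs 1)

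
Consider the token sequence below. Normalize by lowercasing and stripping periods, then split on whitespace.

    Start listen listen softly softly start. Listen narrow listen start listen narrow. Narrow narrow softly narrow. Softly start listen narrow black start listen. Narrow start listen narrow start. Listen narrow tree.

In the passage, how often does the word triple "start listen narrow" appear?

Scanning the 29 overlapping trigram windows for "start listen narrow":
  position 6–8: start listen narrow
  position 10–12: start listen narrow
  position 18–20: start listen narrow
  position 22–24: start listen narrow
  position 25–27: start listen narrow
  position 28–30: start listen narrow

6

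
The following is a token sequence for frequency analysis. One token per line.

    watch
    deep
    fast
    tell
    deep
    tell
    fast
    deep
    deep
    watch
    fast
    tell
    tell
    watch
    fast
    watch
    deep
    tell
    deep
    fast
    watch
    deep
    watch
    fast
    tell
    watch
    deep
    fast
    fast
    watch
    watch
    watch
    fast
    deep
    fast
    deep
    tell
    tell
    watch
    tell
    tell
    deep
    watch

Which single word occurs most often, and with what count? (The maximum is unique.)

Unigram frequencies (highest first):
  watch: 12
  deep: 11
  fast: 10
  tell: 10

"watch", 12 times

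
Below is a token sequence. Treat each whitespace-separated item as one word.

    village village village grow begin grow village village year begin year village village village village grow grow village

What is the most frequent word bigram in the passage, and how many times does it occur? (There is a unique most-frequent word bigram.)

Bigram frequencies (highest first):
  village village: 6
  village grow: 2
  grow village: 2
  grow begin: 1
  begin grow: 1
  village year: 1
  … (4 more, each ≤ 1)

"village village", 6 times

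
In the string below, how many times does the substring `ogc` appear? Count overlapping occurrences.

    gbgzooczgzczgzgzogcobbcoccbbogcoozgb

Sliding a length-3 window over the 36 characters (34 positions):
  position 17–19: ogc
  position 29–31: ogc

2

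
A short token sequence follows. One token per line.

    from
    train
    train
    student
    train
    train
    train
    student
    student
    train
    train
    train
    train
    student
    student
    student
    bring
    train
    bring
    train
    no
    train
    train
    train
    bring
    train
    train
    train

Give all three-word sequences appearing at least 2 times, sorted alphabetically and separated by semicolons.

Trigram counts meeting the condition (at least 2 times):
  student train train: 2
  train bring train: 2
  train student student: 2
  train train student: 3
  train train train: 5

student train train; train bring train; train student student; train train student; train train train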